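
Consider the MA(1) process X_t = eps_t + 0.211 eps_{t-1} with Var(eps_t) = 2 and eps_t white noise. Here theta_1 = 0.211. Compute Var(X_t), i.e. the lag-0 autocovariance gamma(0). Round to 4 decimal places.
\gamma(0) = 2.0890

For an MA(q) process X_t = eps_t + sum_i theta_i eps_{t-i} with
Var(eps_t) = sigma^2, the variance is
  gamma(0) = sigma^2 * (1 + sum_i theta_i^2).
  sum_i theta_i^2 = (0.211)^2 = 0.044521.
  gamma(0) = 2 * (1 + 0.044521) = 2 * 1.044521 = 2.089042, which rounds to 2.0890.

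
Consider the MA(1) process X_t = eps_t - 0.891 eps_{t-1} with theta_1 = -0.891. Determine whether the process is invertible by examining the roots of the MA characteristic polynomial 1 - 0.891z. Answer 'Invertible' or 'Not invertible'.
\text{Invertible}

The MA(q) characteristic polynomial is P(z) = 1 - 0.891z.
Invertibility requires all roots to lie outside the unit circle, i.e. |z| > 1 for every root.
This is linear in z: 1 + (-0.891) z = 0  =>  z = -1/(-0.891) = 1.122334,  |z| = 1.122334.
Moduli of all roots: 1.1223.
All moduli strictly greater than 1? Yes.
Verdict: Invertible.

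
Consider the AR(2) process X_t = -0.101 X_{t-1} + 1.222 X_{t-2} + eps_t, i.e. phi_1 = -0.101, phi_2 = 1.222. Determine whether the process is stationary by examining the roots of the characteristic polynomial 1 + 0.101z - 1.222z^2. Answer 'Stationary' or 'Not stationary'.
\text{Not stationary}

The AR(p) characteristic polynomial is P(z) = 1 + 0.101z - 1.222z^2.
Stationarity requires all roots to lie outside the unit circle, i.e. |z| > 1 for every root.
Set 1 + (0.101) z + (-1.222) z^2 = 0, i.e. a z^2 + b z + c = 0 with a = -1.222, b = 0.101, c = 1.
Discriminant D = b^2 - 4ac = (0.101)^2 - 4*(-1.222)*1 = 0.010201 - (-4.888) = 4.898201.
D >= 0, so the roots are real: z = (-b +/- sqrt(D)) / (2a) = (-0.101 +/- 2.213188) / (-2.444).
  z_1 = (-0.101 + 2.213188) / (-2.444) = -0.8642,   |z_1| = 0.8642.
  z_2 = (-0.101 - 2.213188) / (-2.444) = 0.9469,   |z_2| = 0.9469.
Moduli of all roots: 0.8642, 0.9469.
All moduli strictly greater than 1? No.
Verdict: Not stationary.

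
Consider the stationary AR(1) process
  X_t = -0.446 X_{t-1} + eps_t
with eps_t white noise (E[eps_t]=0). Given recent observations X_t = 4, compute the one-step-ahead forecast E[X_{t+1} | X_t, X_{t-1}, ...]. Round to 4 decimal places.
E[X_{t+1} \mid \mathcal F_t] = -1.7840

For an AR(p) model X_t = c + sum_i phi_i X_{t-i} + eps_t, the
one-step-ahead conditional mean is
  E[X_{t+1} | X_t, ...] = c + sum_i phi_i X_{t+1-i}.
Substitute known values:
  E[X_{t+1} | ...] = (-0.446) * (4)
                   = -1.7840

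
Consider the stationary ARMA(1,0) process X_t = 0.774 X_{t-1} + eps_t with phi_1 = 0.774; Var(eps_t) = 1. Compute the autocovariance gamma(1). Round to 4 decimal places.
\gamma(1) = 1.9305

Multiply the model equation by X_{t-k} and take expectations. With theta_0 = psi_0 = 1 and psi_j the MA(infinity) weights, this gives
  gamma(k) - sum_i phi_i gamma(k-i) = c_k,
  c_k = sigma^2 * sum_{j=k..q} theta_j psi_{j-k}   (c_k = 0 for k > q),
using gamma(-m) = gamma(m).
Pure AR (q = 0): c_0 = sigma^2 = 1, c_k = 0 for k >= 1.
Equations for k = 0 and k = 1 (AR order 1):
  gamma(0) = phi_1 gamma(1) + c_0
  gamma(1) = phi_1 gamma(0) + c_1
Substituting the second into the first: gamma(0) (1 - phi_1^2) = c_0 + phi_1 c_1, so
  gamma(0) = c_0 / (1 - phi_1^2) = 1 / (1 - (0.774)^2) = 1 / 0.400924 = 2.494238.
  gamma(1) = phi_1 gamma(0) = (0.774)(2.494238) = 1.93054.
Therefore gamma(1) = 1.9305 (to 4 decimal places).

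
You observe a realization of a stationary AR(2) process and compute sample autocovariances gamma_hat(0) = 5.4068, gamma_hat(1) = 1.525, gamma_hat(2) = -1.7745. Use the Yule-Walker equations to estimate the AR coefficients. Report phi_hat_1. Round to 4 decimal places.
\hat\phi_{1} = 0.4070

The Yule-Walker equations for an AR(p) process read, in matrix form,
  Gamma_p phi = r_p,   with   (Gamma_p)_{ij} = gamma(|i - j|),
                       (r_p)_i = gamma(i),   i,j = 1..p.
Substitute the sample gammas (Toeplitz matrix and right-hand side of size 2):
  Gamma_p = [[5.4068, 1.525], [1.525, 5.4068]]
  r_p     = [1.525, -1.7745]
Written out:
  5.4068 phi_1 + 1.525 phi_2 = 1.525
  1.525 phi_1 + 5.4068 phi_2 = -1.7745
Solve by Cramer's rule:
  det = gamma(0)^2 - gamma(1)^2 = (5.4068)^2 - (1.525)^2 = 29.23348624 - 2.325625 = 26.90786124
  phi_hat_1 = [gamma(1) gamma(0) - gamma(1) gamma(2)] / det = [(1.525)(5.4068) - (1.525)(-1.7745)] / 26.90786124 = 10.9514825 / 26.90786124 = 0.407
  phi_hat_2 = [gamma(0) gamma(2) - gamma(1)^2] / det = [(5.4068)(-1.7745) - (1.525)^2] / 26.90786124 = -11.9199916 / 26.90786124 = -0.443
So phi_hat = [0.4070, -0.4430].
Therefore phi_hat_1 = 0.4070.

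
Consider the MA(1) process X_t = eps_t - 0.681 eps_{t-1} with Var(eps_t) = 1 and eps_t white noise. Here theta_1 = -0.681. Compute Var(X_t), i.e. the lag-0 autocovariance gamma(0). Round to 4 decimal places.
\gamma(0) = 1.4638

For an MA(q) process X_t = eps_t + sum_i theta_i eps_{t-i} with
Var(eps_t) = sigma^2, the variance is
  gamma(0) = sigma^2 * (1 + sum_i theta_i^2).
  sum_i theta_i^2 = (-0.681)^2 = 0.463761.
  gamma(0) = 1 * (1 + 0.463761) = 1 * 1.463761 = 1.463761, which rounds to 1.4638.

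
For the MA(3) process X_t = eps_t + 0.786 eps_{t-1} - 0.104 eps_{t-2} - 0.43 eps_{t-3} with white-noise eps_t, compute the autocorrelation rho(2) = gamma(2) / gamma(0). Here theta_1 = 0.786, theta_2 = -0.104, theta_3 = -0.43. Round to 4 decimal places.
\rho(2) = -0.2437

For an MA(q) process with theta_0 = 1, the autocovariance is
  gamma(k) = sigma^2 * sum_{i=0..q-k} theta_i * theta_{i+k},
and rho(k) = gamma(k) / gamma(0). Sigma^2 cancels.
  numerator   = (1)*(-0.104) + (0.786)*(-0.43) = -0.44198.
  denominator = (1)^2 + (0.786)^2 + (-0.104)^2 + (-0.43)^2 = 1.813512.
  rho(2) = -0.44198 / 1.813512 = -0.2437.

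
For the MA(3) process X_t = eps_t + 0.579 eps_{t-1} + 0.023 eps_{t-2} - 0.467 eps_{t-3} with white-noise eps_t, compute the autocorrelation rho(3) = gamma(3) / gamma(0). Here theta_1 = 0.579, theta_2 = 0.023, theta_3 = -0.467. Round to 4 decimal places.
\rho(3) = -0.3005

For an MA(q) process with theta_0 = 1, the autocovariance is
  gamma(k) = sigma^2 * sum_{i=0..q-k} theta_i * theta_{i+k},
and rho(k) = gamma(k) / gamma(0). Sigma^2 cancels.
  numerator   = (1)*(-0.467) = -0.467.
  denominator = (1)^2 + (0.579)^2 + (0.023)^2 + (-0.467)^2 = 1.553859.
  rho(3) = -0.467 / 1.553859 = -0.3005.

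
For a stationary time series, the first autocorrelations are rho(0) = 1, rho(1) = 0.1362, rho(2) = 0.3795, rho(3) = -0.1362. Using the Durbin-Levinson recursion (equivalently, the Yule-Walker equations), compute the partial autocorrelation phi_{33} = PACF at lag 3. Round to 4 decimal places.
\phi_{33} = -0.2580

The PACF at lag k is phi_{kk}, the last component of the solution
to the Yule-Walker system G_k phi = r_k where
  (G_k)_{ij} = rho(|i - j|), (r_k)_i = rho(i), i,j = 1..k.
Equivalently, Durbin-Levinson gives phi_{kk} iteratively:
  phi_{11} = rho(1)
  phi_{kk} = [rho(k) - sum_{j=1..k-1} phi_{k-1,j} rho(k-j)]
            / [1 - sum_{j=1..k-1} phi_{k-1,j} rho(j)],
  phi_{k,j} = phi_{k-1,j} - phi_{kk} phi_{k-1,k-j},  j = 1..k-1.
Step k = 1:
  phi_11 = rho(1) = 0.1362.
Step k = 2:
  phi_22 = [rho(2) - phi_11 rho(1)] / [1 - phi_11 rho(1)] = [0.3795 - (0.1362)(0.1362)] / [1 - (0.1362)(0.1362)]
         = 0.36094956 / 0.98144956 = 0.367772.
  Update: phi_21 = phi_11 - phi_22 phi_11 = 0.1362 - (0.367772)(0.1362) = 0.086109.
Step k = 3:
  phi_33 = [rho(3) - phi_21 rho(2) - phi_22 rho(1)] / [1 - phi_21 rho(1) - phi_22 rho(2)]
    numerator   = -0.1362 - (0.086109)(0.3795) - (0.367772)(0.1362) = -0.21896907
    denominator = 1 - (0.086109)(0.1362) - (0.367772)(0.3795) = 0.84870246
  phi_33 = -0.21896907 / 0.84870246 = -0.258.
Therefore phi_{33} = -0.2580.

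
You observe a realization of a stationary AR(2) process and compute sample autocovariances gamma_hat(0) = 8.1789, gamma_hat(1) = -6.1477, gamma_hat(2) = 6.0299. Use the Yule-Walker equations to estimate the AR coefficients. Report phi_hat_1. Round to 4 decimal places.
\hat\phi_{1} = -0.4540

The Yule-Walker equations for an AR(p) process read, in matrix form,
  Gamma_p phi = r_p,   with   (Gamma_p)_{ij} = gamma(|i - j|),
                       (r_p)_i = gamma(i),   i,j = 1..p.
Substitute the sample gammas (Toeplitz matrix and right-hand side of size 2):
  Gamma_p = [[8.1789, -6.1477], [-6.1477, 8.1789]]
  r_p     = [-6.1477, 6.0299]
Written out:
  8.1789 phi_1 - 6.1477 phi_2 = -6.1477
  -6.1477 phi_1 + 8.1789 phi_2 = 6.0299
Solve by Cramer's rule:
  det = gamma(0)^2 - gamma(1)^2 = (8.1789)^2 - (-6.1477)^2 = 66.89440521 - 37.79421529 = 29.10018992
  phi_hat_1 = [gamma(1) gamma(0) - gamma(1) gamma(2)] / det = [(-6.1477)(8.1789) - (-6.1477)(6.0299)] / 29.10018992 = -13.2114073 / 29.10018992 = -0.454
  phi_hat_2 = [gamma(0) gamma(2) - gamma(1)^2] / det = [(8.1789)(6.0299) - (-6.1477)^2] / 29.10018992 = 11.52373382 / 29.10018992 = 0.396
So phi_hat = [-0.4540, 0.3960].
Therefore phi_hat_1 = -0.4540.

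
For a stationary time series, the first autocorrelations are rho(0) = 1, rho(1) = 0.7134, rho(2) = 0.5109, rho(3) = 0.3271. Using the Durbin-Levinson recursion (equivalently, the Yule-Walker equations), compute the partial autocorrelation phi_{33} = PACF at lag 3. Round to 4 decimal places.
\phi_{33} = -0.0790

The PACF at lag k is phi_{kk}, the last component of the solution
to the Yule-Walker system G_k phi = r_k where
  (G_k)_{ij} = rho(|i - j|), (r_k)_i = rho(i), i,j = 1..k.
Equivalently, Durbin-Levinson gives phi_{kk} iteratively:
  phi_{11} = rho(1)
  phi_{kk} = [rho(k) - sum_{j=1..k-1} phi_{k-1,j} rho(k-j)]
            / [1 - sum_{j=1..k-1} phi_{k-1,j} rho(j)],
  phi_{k,j} = phi_{k-1,j} - phi_{kk} phi_{k-1,k-j},  j = 1..k-1.
Step k = 1:
  phi_11 = rho(1) = 0.7134.
Step k = 2:
  phi_22 = [rho(2) - phi_11 rho(1)] / [1 - phi_11 rho(1)] = [0.5109 - (0.7134)(0.7134)] / [1 - (0.7134)(0.7134)]
         = 0.00196044 / 0.49106044 = 0.003992.
  Update: phi_21 = phi_11 - phi_22 phi_11 = 0.7134 - (0.003992)(0.7134) = 0.710552.
Step k = 3:
  phi_33 = [rho(3) - phi_21 rho(2) - phi_22 rho(1)] / [1 - phi_21 rho(1) - phi_22 rho(2)]
    numerator   = 0.3271 - (0.710552)(0.5109) - (0.003992)(0.7134) = -0.03876905
    denominator = 1 - (0.710552)(0.7134) - (0.003992)(0.5109) = 0.49105261
  phi_33 = -0.03876905 / 0.49105261 = -0.079.
Therefore phi_{33} = -0.0790.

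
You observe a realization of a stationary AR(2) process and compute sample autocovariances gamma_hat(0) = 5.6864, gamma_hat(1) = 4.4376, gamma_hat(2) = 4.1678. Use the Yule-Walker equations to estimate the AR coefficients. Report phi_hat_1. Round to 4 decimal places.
\hat\phi_{1} = 0.5330

The Yule-Walker equations for an AR(p) process read, in matrix form,
  Gamma_p phi = r_p,   with   (Gamma_p)_{ij} = gamma(|i - j|),
                       (r_p)_i = gamma(i),   i,j = 1..p.
Substitute the sample gammas (Toeplitz matrix and right-hand side of size 2):
  Gamma_p = [[5.6864, 4.4376], [4.4376, 5.6864]]
  r_p     = [4.4376, 4.1678]
Written out:
  5.6864 phi_1 + 4.4376 phi_2 = 4.4376
  4.4376 phi_1 + 5.6864 phi_2 = 4.1678
Solve by Cramer's rule:
  det = gamma(0)^2 - gamma(1)^2 = (5.6864)^2 - (4.4376)^2 = 32.33514496 - 19.69229376 = 12.6428512
  phi_hat_1 = [gamma(1) gamma(0) - gamma(1) gamma(2)] / det = [(4.4376)(5.6864) - (4.4376)(4.1678)] / 12.6428512 = 6.73893936 / 12.6428512 = 0.533
  phi_hat_2 = [gamma(0) gamma(2) - gamma(1)^2] / det = [(5.6864)(4.1678) - (4.4376)^2] / 12.6428512 = 4.00748416 / 12.6428512 = 0.317
So phi_hat = [0.5330, 0.3170].
Therefore phi_hat_1 = 0.5330.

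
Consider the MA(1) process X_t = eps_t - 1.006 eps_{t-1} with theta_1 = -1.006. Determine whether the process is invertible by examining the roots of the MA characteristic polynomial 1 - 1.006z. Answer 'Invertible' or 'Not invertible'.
\text{Not invertible}

The MA(q) characteristic polynomial is P(z) = 1 - 1.006z.
Invertibility requires all roots to lie outside the unit circle, i.e. |z| > 1 for every root.
This is linear in z: 1 + (-1.006) z = 0  =>  z = -1/(-1.006) = 0.994036,  |z| = 0.994036.
Moduli of all roots: 0.9940.
All moduli strictly greater than 1? No.
Verdict: Not invertible.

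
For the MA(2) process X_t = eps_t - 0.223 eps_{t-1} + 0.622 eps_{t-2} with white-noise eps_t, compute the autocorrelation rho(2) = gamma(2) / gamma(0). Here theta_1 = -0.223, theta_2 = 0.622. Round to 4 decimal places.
\rho(2) = 0.4330

For an MA(q) process with theta_0 = 1, the autocovariance is
  gamma(k) = sigma^2 * sum_{i=0..q-k} theta_i * theta_{i+k},
and rho(k) = gamma(k) / gamma(0). Sigma^2 cancels.
  numerator   = (1)*(0.622) = 0.622.
  denominator = (1)^2 + (-0.223)^2 + (0.622)^2 = 1.436613.
  rho(2) = 0.622 / 1.436613 = 0.4330.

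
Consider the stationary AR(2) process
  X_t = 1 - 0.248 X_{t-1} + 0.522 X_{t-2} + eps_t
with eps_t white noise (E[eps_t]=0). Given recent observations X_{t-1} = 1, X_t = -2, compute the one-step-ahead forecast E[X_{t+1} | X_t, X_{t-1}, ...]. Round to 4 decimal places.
E[X_{t+1} \mid \mathcal F_t] = 2.0180

For an AR(p) model X_t = c + sum_i phi_i X_{t-i} + eps_t, the
one-step-ahead conditional mean is
  E[X_{t+1} | X_t, ...] = c + sum_i phi_i X_{t+1-i}.
Substitute known values:
  E[X_{t+1} | ...] = 1 + (-0.248) * (-2) + (0.522) * (1)
                   = 2.0180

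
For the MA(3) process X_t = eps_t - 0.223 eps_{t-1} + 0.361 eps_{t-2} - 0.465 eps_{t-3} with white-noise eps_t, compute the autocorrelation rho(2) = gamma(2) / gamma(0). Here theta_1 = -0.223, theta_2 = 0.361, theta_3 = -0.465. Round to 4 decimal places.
\rho(2) = 0.3328

For an MA(q) process with theta_0 = 1, the autocovariance is
  gamma(k) = sigma^2 * sum_{i=0..q-k} theta_i * theta_{i+k},
and rho(k) = gamma(k) / gamma(0). Sigma^2 cancels.
  numerator   = (1)*(0.361) + (-0.223)*(-0.465) = 0.464695.
  denominator = (1)^2 + (-0.223)^2 + (0.361)^2 + (-0.465)^2 = 1.396275.
  rho(2) = 0.464695 / 1.396275 = 0.3328.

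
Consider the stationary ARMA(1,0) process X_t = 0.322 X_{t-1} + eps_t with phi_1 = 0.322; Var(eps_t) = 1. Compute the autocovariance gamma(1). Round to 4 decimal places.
\gamma(1) = 0.3592

Multiply the model equation by X_{t-k} and take expectations. With theta_0 = psi_0 = 1 and psi_j the MA(infinity) weights, this gives
  gamma(k) - sum_i phi_i gamma(k-i) = c_k,
  c_k = sigma^2 * sum_{j=k..q} theta_j psi_{j-k}   (c_k = 0 for k > q),
using gamma(-m) = gamma(m).
Pure AR (q = 0): c_0 = sigma^2 = 1, c_k = 0 for k >= 1.
Equations for k = 0 and k = 1 (AR order 1):
  gamma(0) = phi_1 gamma(1) + c_0
  gamma(1) = phi_1 gamma(0) + c_1
Substituting the second into the first: gamma(0) (1 - phi_1^2) = c_0 + phi_1 c_1, so
  gamma(0) = c_0 / (1 - phi_1^2) = 1 / (1 - (0.322)^2) = 1 / 0.896316 = 1.115678.
  gamma(1) = phi_1 gamma(0) = (0.322)(1.115678) = 0.359248.
Therefore gamma(1) = 0.3592 (to 4 decimal places).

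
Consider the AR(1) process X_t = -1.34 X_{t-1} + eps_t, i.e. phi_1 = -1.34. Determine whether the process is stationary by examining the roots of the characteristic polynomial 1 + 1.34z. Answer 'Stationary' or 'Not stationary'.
\text{Not stationary}

The AR(p) characteristic polynomial is P(z) = 1 + 1.34z.
Stationarity requires all roots to lie outside the unit circle, i.e. |z| > 1 for every root.
This is linear in z: 1 + (1.34) z = 0  =>  z = -1/(1.34) = -0.746269,  |z| = 0.746269.
Moduli of all roots: 0.7463.
All moduli strictly greater than 1? No.
Verdict: Not stationary.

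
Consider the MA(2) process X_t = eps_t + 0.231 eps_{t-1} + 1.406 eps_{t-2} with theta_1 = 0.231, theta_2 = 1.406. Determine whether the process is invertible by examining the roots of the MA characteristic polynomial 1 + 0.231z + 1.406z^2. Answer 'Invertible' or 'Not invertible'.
\text{Not invertible}

The MA(q) characteristic polynomial is P(z) = 1 + 0.231z + 1.406z^2.
Invertibility requires all roots to lie outside the unit circle, i.e. |z| > 1 for every root.
Set 1 + (0.231) z + (1.406) z^2 = 0, i.e. a z^2 + b z + c = 0 with a = 1.406, b = 0.231, c = 1.
Discriminant D = b^2 - 4ac = (0.231)^2 - 4*(1.406)*1 = 0.053361 - (5.624) = -5.570639.
D < 0, so the roots are the complex-conjugate pair z = (-b +/- i sqrt(-D)) / (2a) = -0.0821 +/- 0.8393i.
For a conjugate pair |z|^2 = z * conj(z) = (product of roots) = c/a = 1/(1.406) = 0.711238, so |z| = sqrt(0.711238) = 0.8433 for both roots.
Moduli of all roots: 0.8433, 0.8433.
All moduli strictly greater than 1? No.
Verdict: Not invertible.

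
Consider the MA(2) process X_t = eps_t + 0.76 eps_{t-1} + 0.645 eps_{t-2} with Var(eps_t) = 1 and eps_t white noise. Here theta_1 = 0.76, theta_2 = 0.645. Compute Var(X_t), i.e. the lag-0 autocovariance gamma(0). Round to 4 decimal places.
\gamma(0) = 1.9936

For an MA(q) process X_t = eps_t + sum_i theta_i eps_{t-i} with
Var(eps_t) = sigma^2, the variance is
  gamma(0) = sigma^2 * (1 + sum_i theta_i^2).
  sum_i theta_i^2 = (0.76)^2 + (0.645)^2 = 0.5776 + 0.416025 = 0.993625.
  gamma(0) = 1 * (1 + 0.993625) = 1 * 1.993625 = 1.993625, which rounds to 1.9936.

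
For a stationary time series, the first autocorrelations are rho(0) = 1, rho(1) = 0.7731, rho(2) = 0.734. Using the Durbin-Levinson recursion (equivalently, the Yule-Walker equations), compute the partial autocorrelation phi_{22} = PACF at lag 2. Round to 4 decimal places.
\phi_{22} = 0.3388

The PACF at lag k is phi_{kk}, the last component of the solution
to the Yule-Walker system G_k phi = r_k where
  (G_k)_{ij} = rho(|i - j|), (r_k)_i = rho(i), i,j = 1..k.
Equivalently, Durbin-Levinson gives phi_{kk} iteratively:
  phi_{11} = rho(1)
  phi_{kk} = [rho(k) - sum_{j=1..k-1} phi_{k-1,j} rho(k-j)]
            / [1 - sum_{j=1..k-1} phi_{k-1,j} rho(j)],
  phi_{k,j} = phi_{k-1,j} - phi_{kk} phi_{k-1,k-j},  j = 1..k-1.
Step k = 1:
  phi_11 = rho(1) = 0.7731.
Step k = 2:
  phi_22 = [rho(2) - phi_11 rho(1)] / [1 - phi_11 rho(1)] = [0.734 - (0.7731)(0.7731)] / [1 - (0.7731)(0.7731)]
         = 0.13631639 / 0.40231639 = 0.3388.
Therefore phi_{22} = 0.3388.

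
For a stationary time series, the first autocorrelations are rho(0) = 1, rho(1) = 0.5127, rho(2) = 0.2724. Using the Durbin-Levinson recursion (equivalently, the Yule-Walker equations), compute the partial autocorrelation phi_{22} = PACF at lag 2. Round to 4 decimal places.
\phi_{22} = 0.0129

The PACF at lag k is phi_{kk}, the last component of the solution
to the Yule-Walker system G_k phi = r_k where
  (G_k)_{ij} = rho(|i - j|), (r_k)_i = rho(i), i,j = 1..k.
Equivalently, Durbin-Levinson gives phi_{kk} iteratively:
  phi_{11} = rho(1)
  phi_{kk} = [rho(k) - sum_{j=1..k-1} phi_{k-1,j} rho(k-j)]
            / [1 - sum_{j=1..k-1} phi_{k-1,j} rho(j)],
  phi_{k,j} = phi_{k-1,j} - phi_{kk} phi_{k-1,k-j},  j = 1..k-1.
Step k = 1:
  phi_11 = rho(1) = 0.5127.
Step k = 2:
  phi_22 = [rho(2) - phi_11 rho(1)] / [1 - phi_11 rho(1)] = [0.2724 - (0.5127)(0.5127)] / [1 - (0.5127)(0.5127)]
         = 0.00953871 / 0.73713871 = 0.0129.
Therefore phi_{22} = 0.0129.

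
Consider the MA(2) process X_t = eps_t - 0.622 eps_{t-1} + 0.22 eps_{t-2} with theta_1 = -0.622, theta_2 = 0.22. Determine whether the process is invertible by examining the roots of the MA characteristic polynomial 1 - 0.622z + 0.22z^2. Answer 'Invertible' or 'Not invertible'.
\text{Invertible}

The MA(q) characteristic polynomial is P(z) = 1 - 0.622z + 0.22z^2.
Invertibility requires all roots to lie outside the unit circle, i.e. |z| > 1 for every root.
Set 1 + (-0.622) z + (0.22) z^2 = 0, i.e. a z^2 + b z + c = 0 with a = 0.22, b = -0.622, c = 1.
Discriminant D = b^2 - 4ac = (-0.622)^2 - 4*(0.22)*1 = 0.386884 - (0.88) = -0.493116.
D < 0, so the roots are the complex-conjugate pair z = (-b +/- i sqrt(-D)) / (2a) = 1.4136 +/- 1.596i.
For a conjugate pair |z|^2 = z * conj(z) = (product of roots) = c/a = 1/(0.22) = 4.545455, so |z| = sqrt(4.545455) = 2.132 for both roots.
Moduli of all roots: 2.1320, 2.1320.
All moduli strictly greater than 1? Yes.
Verdict: Invertible.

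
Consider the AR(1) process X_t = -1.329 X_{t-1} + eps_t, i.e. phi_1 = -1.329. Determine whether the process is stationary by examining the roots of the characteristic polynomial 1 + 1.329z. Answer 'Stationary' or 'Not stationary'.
\text{Not stationary}

The AR(p) characteristic polynomial is P(z) = 1 + 1.329z.
Stationarity requires all roots to lie outside the unit circle, i.e. |z| > 1 for every root.
This is linear in z: 1 + (1.329) z = 0  =>  z = -1/(1.329) = -0.752445,  |z| = 0.752445.
Moduli of all roots: 0.7524.
All moduli strictly greater than 1? No.
Verdict: Not stationary.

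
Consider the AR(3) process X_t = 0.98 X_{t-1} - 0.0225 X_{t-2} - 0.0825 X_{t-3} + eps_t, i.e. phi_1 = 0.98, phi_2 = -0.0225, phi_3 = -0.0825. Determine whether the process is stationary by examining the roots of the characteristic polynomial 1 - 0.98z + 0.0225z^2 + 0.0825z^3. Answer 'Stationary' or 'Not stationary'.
\text{Stationary}

The AR(p) characteristic polynomial is P(z) = 1 - 0.98z + 0.0225z^2 + 0.0825z^3.
Stationarity requires all roots to lie outside the unit circle, i.e. |z| > 1 for every root.
Degree 3: look for a simple real root z0 first, then factor out (1 - z/z0) and solve the remaining quadratic.
Testing z0 = -4: P(-4) = 1 + (-0.98)(-4) + (0.0225)(-4)^2 + (0.0825)(-4)^3
  = 1 + (3.92) + (0.36) + (-5.28) = 0.  So z_0 = -4 is a root, |z_0| = 4.
Divide out the factor (1 + 0.25 z) = (1 - z/z0) (since 1/z0 = -0.25):
  P(z) = (1 + 0.25 z)(1 + (-1.23) z + (0.33) z^2)
  [check: z-coef -1.23 - (-0.25) = -0.98; z^2-coef 0.33 - (-0.25)(-1.23) = 0.0225; z^3-coef -(-0.25)(0.33) = 0.0825.]
Remaining roots from the quadratic factor 1 + (-1.23) z + (0.33) z^2:
  Set 1 + (-1.23) z + (0.33) z^2 = 0, i.e. a z^2 + b z + c = 0 with a = 0.33, b = -1.23, c = 1.
  Discriminant D = b^2 - 4ac = (-1.23)^2 - 4*(0.33)*1 = 1.5129 - (1.32) = 0.1929.
  D >= 0, so the roots are real: z = (-b +/- sqrt(D)) / (2a) = (1.23 +/- 0.439204) / (0.66).
    z_1 = (1.23 + 0.439204) / (0.66) = 2.5291,   |z_1| = 2.5291.
    z_2 = (1.23 - 0.439204) / (0.66) = 1.1982,   |z_2| = 1.1982.
Moduli of all roots: 4.0000, 2.5291, 1.1982.
All moduli strictly greater than 1? Yes.
Verdict: Stationary.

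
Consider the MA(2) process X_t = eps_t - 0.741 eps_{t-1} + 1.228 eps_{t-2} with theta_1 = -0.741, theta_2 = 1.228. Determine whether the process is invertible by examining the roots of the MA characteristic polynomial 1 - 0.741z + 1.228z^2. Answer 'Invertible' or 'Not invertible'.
\text{Not invertible}

The MA(q) characteristic polynomial is P(z) = 1 - 0.741z + 1.228z^2.
Invertibility requires all roots to lie outside the unit circle, i.e. |z| > 1 for every root.
Set 1 + (-0.741) z + (1.228) z^2 = 0, i.e. a z^2 + b z + c = 0 with a = 1.228, b = -0.741, c = 1.
Discriminant D = b^2 - 4ac = (-0.741)^2 - 4*(1.228)*1 = 0.549081 - (4.912) = -4.362919.
D < 0, so the roots are the complex-conjugate pair z = (-b +/- i sqrt(-D)) / (2a) = 0.3017 +/- 0.8505i.
For a conjugate pair |z|^2 = z * conj(z) = (product of roots) = c/a = 1/(1.228) = 0.814332, so |z| = sqrt(0.814332) = 0.9024 for both roots.
Moduli of all roots: 0.9024, 0.9024.
All moduli strictly greater than 1? No.
Verdict: Not invertible.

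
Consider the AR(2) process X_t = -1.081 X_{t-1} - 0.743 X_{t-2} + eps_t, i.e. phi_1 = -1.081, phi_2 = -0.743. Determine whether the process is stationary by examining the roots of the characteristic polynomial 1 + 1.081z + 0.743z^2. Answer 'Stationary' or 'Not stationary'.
\text{Stationary}

The AR(p) characteristic polynomial is P(z) = 1 + 1.081z + 0.743z^2.
Stationarity requires all roots to lie outside the unit circle, i.e. |z| > 1 for every root.
Set 1 + (1.081) z + (0.743) z^2 = 0, i.e. a z^2 + b z + c = 0 with a = 0.743, b = 1.081, c = 1.
Discriminant D = b^2 - 4ac = (1.081)^2 - 4*(0.743)*1 = 1.168561 - (2.972) = -1.803439.
D < 0, so the roots are the complex-conjugate pair z = (-b +/- i sqrt(-D)) / (2a) = -0.7275 +/- 0.9037i.
For a conjugate pair |z|^2 = z * conj(z) = (product of roots) = c/a = 1/(0.743) = 1.345895, so |z| = sqrt(1.345895) = 1.1601 for both roots.
Moduli of all roots: 1.1601, 1.1601.
All moduli strictly greater than 1? Yes.
Verdict: Stationary.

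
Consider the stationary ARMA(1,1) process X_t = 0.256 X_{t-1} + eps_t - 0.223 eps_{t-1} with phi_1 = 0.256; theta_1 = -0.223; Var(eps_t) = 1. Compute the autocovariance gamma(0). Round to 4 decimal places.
\gamma(0) = 1.0012

Multiply the model equation by X_{t-k} and take expectations. With theta_0 = psi_0 = 1 and psi_j the MA(infinity) weights, this gives
  gamma(k) - sum_i phi_i gamma(k-i) = c_k,
  c_k = sigma^2 * sum_{j=k..q} theta_j psi_{j-k}   (c_k = 0 for k > q),
using gamma(-m) = gamma(m).
psi-weights needed (psi_j = theta_j + sum_i phi_i psi_{j-i}):
  psi_1 = theta_1 + phi_1 = -0.223 + (0.256) = 0.033
Right-hand sides:
  c_0 = sigma^2 (1 + theta_1 psi_1) = 1 * (1 + (-0.223)(0.033)) = 1 * 0.992641 = 0.992641
  c_1 = sigma^2 theta_1 = 1 * (-0.223) = -0.223
  c_2 = 0
Equations for k = 0 and k = 1 (AR order 1):
  gamma(0) = phi_1 gamma(1) + c_0
  gamma(1) = phi_1 gamma(0) + c_1
Substituting the second into the first: gamma(0) (1 - phi_1^2) = c_0 + phi_1 c_1, so
  gamma(0) = (c_0 + phi_1 c_1) / (1 - phi_1^2) = (0.992641 + (0.256)(-0.223)) / (1 - (0.256)^2) = 0.935553 / 0.934464 = 1.001165.
Therefore gamma(0) = 1.0012 (to 4 decimal places).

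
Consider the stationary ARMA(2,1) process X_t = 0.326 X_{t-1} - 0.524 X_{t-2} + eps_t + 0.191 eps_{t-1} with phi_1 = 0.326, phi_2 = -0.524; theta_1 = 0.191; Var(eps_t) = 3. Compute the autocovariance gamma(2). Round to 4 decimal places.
\gamma(2) = -2.0788

Multiply the model equation by X_{t-k} and take expectations. With theta_0 = psi_0 = 1 and psi_j the MA(infinity) weights, this gives
  gamma(k) - sum_i phi_i gamma(k-i) = c_k,
  c_k = sigma^2 * sum_{j=k..q} theta_j psi_{j-k}   (c_k = 0 for k > q),
using gamma(-m) = gamma(m).
psi-weights needed (psi_j = theta_j + sum_i phi_i psi_{j-i}):
  psi_1 = theta_1 + phi_1 = 0.191 + (0.326) = 0.517
Right-hand sides:
  c_0 = sigma^2 (1 + theta_1 psi_1) = 3 * (1 + (0.191)(0.517)) = 3 * 1.098747 = 3.296241
  c_1 = sigma^2 theta_1 = 3 * (0.191) = 0.573
  c_2 = 0
Equations for k = 0, 1, 2 (AR order 2, c_2 = 0):
  (E0) gamma(0) = phi_1 gamma(1) + phi_2 gamma(2) + c_0
  (E1) gamma(1) = phi_1 gamma(0) + phi_2 gamma(1) + c_1
  (E2) gamma(2) = phi_1 gamma(1) + phi_2 gamma(0)
From (E1): gamma(1) = A gamma(0) + B with
  A = phi_1 / (1 - phi_2) = 0.326 / 1.524 = 0.213911,   B = c_1 / (1 - phi_2) = 0.573 / 1.524 = 0.375984.
Insert (E2) into (E0): gamma(0) (1 - phi_2^2) = phi_1 (1 + phi_2) gamma(1) + c_0.
  phi_1 (1 + phi_2) = (0.326)(0.476) = 0.155176,   1 - phi_2^2 = 0.725424.
Replace gamma(1) by A gamma(0) + B and collect gamma(0):
  gamma(0) [0.725424 - (0.155176)(0.213911)] = (0.155176)(0.375984) + 3.296241
  gamma(0) * 0.69223 = 3.354585
  gamma(0) = 3.354585 / 0.69223 = 4.846054.
  gamma(1) = A gamma(0) + B = (0.213911)(4.846054) + (0.375984) = 1.412607.
  gamma(2) = phi_1 gamma(1) + phi_2 gamma(0) = (0.326)(1.412607) + (-0.524)(4.846054) = -2.078822.
Therefore gamma(2) = -2.0788 (to 4 decimal places).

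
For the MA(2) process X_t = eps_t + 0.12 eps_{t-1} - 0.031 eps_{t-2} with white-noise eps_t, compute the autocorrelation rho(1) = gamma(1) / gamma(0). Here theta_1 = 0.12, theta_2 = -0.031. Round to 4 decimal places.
\rho(1) = 0.1145

For an MA(q) process with theta_0 = 1, the autocovariance is
  gamma(k) = sigma^2 * sum_{i=0..q-k} theta_i * theta_{i+k},
and rho(k) = gamma(k) / gamma(0). Sigma^2 cancels.
  numerator   = (1)*(0.12) + (0.12)*(-0.031) = 0.11628.
  denominator = (1)^2 + (0.12)^2 + (-0.031)^2 = 1.015361.
  rho(1) = 0.11628 / 1.015361 = 0.1145.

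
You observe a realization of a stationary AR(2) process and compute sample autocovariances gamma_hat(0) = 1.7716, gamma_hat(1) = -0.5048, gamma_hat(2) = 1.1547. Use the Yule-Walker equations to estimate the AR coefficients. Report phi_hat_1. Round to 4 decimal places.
\hat\phi_{1} = -0.1080

The Yule-Walker equations for an AR(p) process read, in matrix form,
  Gamma_p phi = r_p,   with   (Gamma_p)_{ij} = gamma(|i - j|),
                       (r_p)_i = gamma(i),   i,j = 1..p.
Substitute the sample gammas (Toeplitz matrix and right-hand side of size 2):
  Gamma_p = [[1.7716, -0.5048], [-0.5048, 1.7716]]
  r_p     = [-0.5048, 1.1547]
Written out:
  1.7716 phi_1 - 0.5048 phi_2 = -0.5048
  -0.5048 phi_1 + 1.7716 phi_2 = 1.1547
Solve by Cramer's rule:
  det = gamma(0)^2 - gamma(1)^2 = (1.7716)^2 - (-0.5048)^2 = 3.13856656 - 0.25482304 = 2.88374352
  phi_hat_1 = [gamma(1) gamma(0) - gamma(1) gamma(2)] / det = [(-0.5048)(1.7716) - (-0.5048)(1.1547)] / 2.88374352 = -0.31141112 / 2.88374352 = -0.108
  phi_hat_2 = [gamma(0) gamma(2) - gamma(1)^2] / det = [(1.7716)(1.1547) - (-0.5048)^2] / 2.88374352 = 1.79084348 / 2.88374352 = 0.621
So phi_hat = [-0.1080, 0.6210].
Therefore phi_hat_1 = -0.1080.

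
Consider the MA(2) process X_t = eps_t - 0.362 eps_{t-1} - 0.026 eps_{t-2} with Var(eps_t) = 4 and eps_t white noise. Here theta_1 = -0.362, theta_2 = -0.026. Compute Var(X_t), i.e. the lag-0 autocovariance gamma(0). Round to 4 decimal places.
\gamma(0) = 4.5269

For an MA(q) process X_t = eps_t + sum_i theta_i eps_{t-i} with
Var(eps_t) = sigma^2, the variance is
  gamma(0) = sigma^2 * (1 + sum_i theta_i^2).
  sum_i theta_i^2 = (-0.362)^2 + (-0.026)^2 = 0.131044 + 0.000676 = 0.13172.
  gamma(0) = 4 * (1 + 0.13172) = 4 * 1.13172 = 4.52688, which rounds to 4.5269.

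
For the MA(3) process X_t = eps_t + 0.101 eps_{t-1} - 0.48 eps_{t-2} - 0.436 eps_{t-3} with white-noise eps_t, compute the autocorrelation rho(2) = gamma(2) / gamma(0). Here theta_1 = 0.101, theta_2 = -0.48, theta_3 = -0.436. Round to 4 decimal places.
\rho(2) = -0.3663

For an MA(q) process with theta_0 = 1, the autocovariance is
  gamma(k) = sigma^2 * sum_{i=0..q-k} theta_i * theta_{i+k},
and rho(k) = gamma(k) / gamma(0). Sigma^2 cancels.
  numerator   = (1)*(-0.48) + (0.101)*(-0.436) = -0.524036.
  denominator = (1)^2 + (0.101)^2 + (-0.48)^2 + (-0.436)^2 = 1.430697.
  rho(2) = -0.524036 / 1.430697 = -0.3663.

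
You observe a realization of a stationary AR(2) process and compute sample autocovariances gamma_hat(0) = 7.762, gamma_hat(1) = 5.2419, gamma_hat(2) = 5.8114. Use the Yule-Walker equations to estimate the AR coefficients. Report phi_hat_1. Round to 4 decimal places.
\hat\phi_{1} = 0.3120

The Yule-Walker equations for an AR(p) process read, in matrix form,
  Gamma_p phi = r_p,   with   (Gamma_p)_{ij} = gamma(|i - j|),
                       (r_p)_i = gamma(i),   i,j = 1..p.
Substitute the sample gammas (Toeplitz matrix and right-hand side of size 2):
  Gamma_p = [[7.762, 5.2419], [5.2419, 7.762]]
  r_p     = [5.2419, 5.8114]
Written out:
  7.762 phi_1 + 5.2419 phi_2 = 5.2419
  5.2419 phi_1 + 7.762 phi_2 = 5.8114
Solve by Cramer's rule:
  det = gamma(0)^2 - gamma(1)^2 = (7.762)^2 - (5.2419)^2 = 60.248644 - 27.47751561 = 32.77112839
  phi_hat_1 = [gamma(1) gamma(0) - gamma(1) gamma(2)] / det = [(5.2419)(7.762) - (5.2419)(5.8114)] / 32.77112839 = 10.22485014 / 32.77112839 = 0.312
  phi_hat_2 = [gamma(0) gamma(2) - gamma(1)^2] / det = [(7.762)(5.8114) - (5.2419)^2] / 32.77112839 = 17.63057119 / 32.77112839 = 0.538
So phi_hat = [0.3120, 0.5380].
Therefore phi_hat_1 = 0.3120.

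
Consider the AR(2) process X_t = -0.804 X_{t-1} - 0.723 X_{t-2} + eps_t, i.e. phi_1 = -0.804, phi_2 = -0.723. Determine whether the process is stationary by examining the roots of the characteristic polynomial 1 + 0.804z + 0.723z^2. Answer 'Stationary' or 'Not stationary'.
\text{Stationary}

The AR(p) characteristic polynomial is P(z) = 1 + 0.804z + 0.723z^2.
Stationarity requires all roots to lie outside the unit circle, i.e. |z| > 1 for every root.
Set 1 + (0.804) z + (0.723) z^2 = 0, i.e. a z^2 + b z + c = 0 with a = 0.723, b = 0.804, c = 1.
Discriminant D = b^2 - 4ac = (0.804)^2 - 4*(0.723)*1 = 0.646416 - (2.892) = -2.245584.
D < 0, so the roots are the complex-conjugate pair z = (-b +/- i sqrt(-D)) / (2a) = -0.556 +/- 1.0363i.
For a conjugate pair |z|^2 = z * conj(z) = (product of roots) = c/a = 1/(0.723) = 1.383126, so |z| = sqrt(1.383126) = 1.1761 for both roots.
Moduli of all roots: 1.1761, 1.1761.
All moduli strictly greater than 1? Yes.
Verdict: Stationary.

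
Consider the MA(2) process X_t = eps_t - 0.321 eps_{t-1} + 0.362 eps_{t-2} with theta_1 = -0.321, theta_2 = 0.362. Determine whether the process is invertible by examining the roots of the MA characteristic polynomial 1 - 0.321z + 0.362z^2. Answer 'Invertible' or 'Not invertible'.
\text{Invertible}

The MA(q) characteristic polynomial is P(z) = 1 - 0.321z + 0.362z^2.
Invertibility requires all roots to lie outside the unit circle, i.e. |z| > 1 for every root.
Set 1 + (-0.321) z + (0.362) z^2 = 0, i.e. a z^2 + b z + c = 0 with a = 0.362, b = -0.321, c = 1.
Discriminant D = b^2 - 4ac = (-0.321)^2 - 4*(0.362)*1 = 0.103041 - (1.448) = -1.344959.
D < 0, so the roots are the complex-conjugate pair z = (-b +/- i sqrt(-D)) / (2a) = 0.4434 +/- 1.6018i.
For a conjugate pair |z|^2 = z * conj(z) = (product of roots) = c/a = 1/(0.362) = 2.762431, so |z| = sqrt(2.762431) = 1.6621 for both roots.
Moduli of all roots: 1.6621, 1.6621.
All moduli strictly greater than 1? Yes.
Verdict: Invertible.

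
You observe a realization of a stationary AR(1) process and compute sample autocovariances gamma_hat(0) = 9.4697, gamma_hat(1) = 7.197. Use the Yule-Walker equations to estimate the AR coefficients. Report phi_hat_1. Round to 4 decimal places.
\hat\phi_{1} = 0.7600

The Yule-Walker equations for an AR(p) process read, in matrix form,
  Gamma_p phi = r_p,   with   (Gamma_p)_{ij} = gamma(|i - j|),
                       (r_p)_i = gamma(i),   i,j = 1..p.
Substitute the sample gammas (Toeplitz matrix and right-hand side of size 1):
  Gamma_p = [[9.4697]]
  r_p     = [7.197]
With p = 1 this is the single equation gamma(0) phi_1 = gamma(1):
  phi_hat_1 = gamma(1) / gamma(0) = 7.197 / 9.4697 = 0.7600.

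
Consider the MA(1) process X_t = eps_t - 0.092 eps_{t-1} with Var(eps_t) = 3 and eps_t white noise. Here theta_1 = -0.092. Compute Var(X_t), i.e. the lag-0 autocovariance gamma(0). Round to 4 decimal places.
\gamma(0) = 3.0254

For an MA(q) process X_t = eps_t + sum_i theta_i eps_{t-i} with
Var(eps_t) = sigma^2, the variance is
  gamma(0) = sigma^2 * (1 + sum_i theta_i^2).
  sum_i theta_i^2 = (-0.092)^2 = 0.008464.
  gamma(0) = 3 * (1 + 0.008464) = 3 * 1.008464 = 3.025392, which rounds to 3.0254.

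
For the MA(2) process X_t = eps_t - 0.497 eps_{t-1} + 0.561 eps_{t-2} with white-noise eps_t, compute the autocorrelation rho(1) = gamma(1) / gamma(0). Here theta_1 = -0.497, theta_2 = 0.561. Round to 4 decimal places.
\rho(1) = -0.4968

For an MA(q) process with theta_0 = 1, the autocovariance is
  gamma(k) = sigma^2 * sum_{i=0..q-k} theta_i * theta_{i+k},
and rho(k) = gamma(k) / gamma(0). Sigma^2 cancels.
  numerator   = (1)*(-0.497) + (-0.497)*(0.561) = -0.775817.
  denominator = (1)^2 + (-0.497)^2 + (0.561)^2 = 1.56173.
  rho(1) = -0.775817 / 1.56173 = -0.4968.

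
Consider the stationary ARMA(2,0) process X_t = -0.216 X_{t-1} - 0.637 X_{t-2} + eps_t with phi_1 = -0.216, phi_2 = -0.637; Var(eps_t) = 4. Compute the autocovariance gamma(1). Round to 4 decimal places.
\gamma(1) = -0.9039

Multiply the model equation by X_{t-k} and take expectations. With theta_0 = psi_0 = 1 and psi_j the MA(infinity) weights, this gives
  gamma(k) - sum_i phi_i gamma(k-i) = c_k,
  c_k = sigma^2 * sum_{j=k..q} theta_j psi_{j-k}   (c_k = 0 for k > q),
using gamma(-m) = gamma(m).
Pure AR (q = 0): c_0 = sigma^2 = 4, c_k = 0 for k >= 1.
Equations for k = 0, 1, 2 (AR order 2, c_2 = 0):
  (E0) gamma(0) = phi_1 gamma(1) + phi_2 gamma(2) + c_0
  (E1) gamma(1) = phi_1 gamma(0) + phi_2 gamma(1) + c_1
  (E2) gamma(2) = phi_1 gamma(1) + phi_2 gamma(0)
From (E1): gamma(1) = A gamma(0) + B with
  A = phi_1 / (1 - phi_2) = -0.216 / 1.637 = -0.131949,   B = c_1 / (1 - phi_2) = 0 / 1.637 = 0.
Insert (E2) into (E0): gamma(0) (1 - phi_2^2) = phi_1 (1 + phi_2) gamma(1) + c_0.
  phi_1 (1 + phi_2) = (-0.216)(0.363) = -0.078408,   1 - phi_2^2 = 0.594231.
Replace gamma(1) by A gamma(0) + B and collect gamma(0):
  gamma(0) [0.594231 - (-0.078408)(-0.131949)] = c_0 = 4
  gamma(0) * 0.583885 = 4
  gamma(0) = 4 / 0.583885 = 6.850662.
  gamma(1) = A gamma(0) = (-0.131949)(6.850662) = -0.903936.
Therefore gamma(1) = -0.9039 (to 4 decimal places).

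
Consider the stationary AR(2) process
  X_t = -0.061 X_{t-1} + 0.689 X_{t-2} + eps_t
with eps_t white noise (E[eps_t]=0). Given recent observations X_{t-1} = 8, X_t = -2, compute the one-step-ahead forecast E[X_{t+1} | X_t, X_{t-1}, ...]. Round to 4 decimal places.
E[X_{t+1} \mid \mathcal F_t] = 5.6340

For an AR(p) model X_t = c + sum_i phi_i X_{t-i} + eps_t, the
one-step-ahead conditional mean is
  E[X_{t+1} | X_t, ...] = c + sum_i phi_i X_{t+1-i}.
Substitute known values:
  E[X_{t+1} | ...] = (-0.061) * (-2) + (0.689) * (8)
                   = 5.6340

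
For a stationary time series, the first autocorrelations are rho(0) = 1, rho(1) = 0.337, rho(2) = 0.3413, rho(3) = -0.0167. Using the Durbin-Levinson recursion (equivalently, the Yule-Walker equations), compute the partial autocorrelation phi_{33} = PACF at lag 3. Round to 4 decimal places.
\phi_{33} = -0.2280

The PACF at lag k is phi_{kk}, the last component of the solution
to the Yule-Walker system G_k phi = r_k where
  (G_k)_{ij} = rho(|i - j|), (r_k)_i = rho(i), i,j = 1..k.
Equivalently, Durbin-Levinson gives phi_{kk} iteratively:
  phi_{11} = rho(1)
  phi_{kk} = [rho(k) - sum_{j=1..k-1} phi_{k-1,j} rho(k-j)]
            / [1 - sum_{j=1..k-1} phi_{k-1,j} rho(j)],
  phi_{k,j} = phi_{k-1,j} - phi_{kk} phi_{k-1,k-j},  j = 1..k-1.
Step k = 1:
  phi_11 = rho(1) = 0.337.
Step k = 2:
  phi_22 = [rho(2) - phi_11 rho(1)] / [1 - phi_11 rho(1)] = [0.3413 - (0.337)(0.337)] / [1 - (0.337)(0.337)]
         = 0.227731 / 0.886431 = 0.256908.
  Update: phi_21 = phi_11 - phi_22 phi_11 = 0.337 - (0.256908)(0.337) = 0.250422.
Step k = 3:
  phi_33 = [rho(3) - phi_21 rho(2) - phi_22 rho(1)] / [1 - phi_21 rho(1) - phi_22 rho(2)]
    numerator   = -0.0167 - (0.250422)(0.3413) - (0.256908)(0.337) = -0.18874697
    denominator = 1 - (0.250422)(0.337) - (0.256908)(0.3413) = 0.82792514
  phi_33 = -0.18874697 / 0.82792514 = -0.228.
Therefore phi_{33} = -0.2280.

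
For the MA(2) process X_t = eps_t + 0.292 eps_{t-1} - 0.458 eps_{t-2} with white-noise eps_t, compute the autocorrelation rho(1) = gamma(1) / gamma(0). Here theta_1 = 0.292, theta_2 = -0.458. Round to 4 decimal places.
\rho(1) = 0.1222

For an MA(q) process with theta_0 = 1, the autocovariance is
  gamma(k) = sigma^2 * sum_{i=0..q-k} theta_i * theta_{i+k},
and rho(k) = gamma(k) / gamma(0). Sigma^2 cancels.
  numerator   = (1)*(0.292) + (0.292)*(-0.458) = 0.158264.
  denominator = (1)^2 + (0.292)^2 + (-0.458)^2 = 1.295028.
  rho(1) = 0.158264 / 1.295028 = 0.1222.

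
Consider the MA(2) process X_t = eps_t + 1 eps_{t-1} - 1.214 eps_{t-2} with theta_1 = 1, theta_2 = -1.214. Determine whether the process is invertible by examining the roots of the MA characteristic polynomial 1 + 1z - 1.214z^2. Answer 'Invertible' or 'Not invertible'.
\text{Not invertible}

The MA(q) characteristic polynomial is P(z) = 1 + 1z - 1.214z^2.
Invertibility requires all roots to lie outside the unit circle, i.e. |z| > 1 for every root.
Set 1 + (1) z + (-1.214) z^2 = 0, i.e. a z^2 + b z + c = 0 with a = -1.214, b = 1, c = 1.
Discriminant D = b^2 - 4ac = (1)^2 - 4*(-1.214)*1 = 1 - (-4.856) = 5.856.
D >= 0, so the roots are real: z = (-b +/- sqrt(D)) / (2a) = (-1 +/- 2.419917) / (-2.428).
  z_1 = (-1 + 2.419917) / (-2.428) = -0.5848,   |z_1| = 0.5848.
  z_2 = (-1 - 2.419917) / (-2.428) = 1.4085,   |z_2| = 1.4085.
Moduli of all roots: 0.5848, 1.4085.
All moduli strictly greater than 1? No.
Verdict: Not invertible.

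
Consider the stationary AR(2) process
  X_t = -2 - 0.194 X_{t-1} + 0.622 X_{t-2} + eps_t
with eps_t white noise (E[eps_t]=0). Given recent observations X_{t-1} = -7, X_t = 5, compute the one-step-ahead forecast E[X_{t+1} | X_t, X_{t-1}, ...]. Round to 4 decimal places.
E[X_{t+1} \mid \mathcal F_t] = -7.3240

For an AR(p) model X_t = c + sum_i phi_i X_{t-i} + eps_t, the
one-step-ahead conditional mean is
  E[X_{t+1} | X_t, ...] = c + sum_i phi_i X_{t+1-i}.
Substitute known values:
  E[X_{t+1} | ...] = -2 + (-0.194) * (5) + (0.622) * (-7)
                   = -7.3240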